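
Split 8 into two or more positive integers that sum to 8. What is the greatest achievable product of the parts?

Let P[k] be the best product for length k (with at least one cut). For each first piece i, the rest contributes max(k−i, P[k−i]).
P[2] = 1·max(1,0) = 1·1 = 1
P[3] = max(1·2, 2·1) = 2
P[4] = max(1·3, 2·2, 3·1) = 4
P[5] = max(1·4, 2·3, 3·2, 4·1) = 6
P[6] = max(1·6, 2·4, 3·3, 4·2, 5·1) = 9
P[7] = max(1·9, 2·6, 3·4, 4·3, 5·2, 6·1) = 12
P[8] = max(1·12, 2·9, 3·6, …, 6·2, 7·1) = 18
One optimal split: 3 + 3 + 2; product 3·3·2 = 18.

18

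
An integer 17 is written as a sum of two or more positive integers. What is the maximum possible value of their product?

486

Fill prod[k] for k=2..17: at each k try every first piece i and multiply by the better of (k−i) uncut or prod[k−i].
Small cases: prod[2]=1, prod[3]=2, prod[4]=4, prod[5]=6, prod[6]=9, prod[7]=12, prod[8]=18, prod[9]=27, prod[10]=36.
prod[11] = max(1×36, 2×27, 3×18, …, 9×2, 10×1) = 54
prod[12] = max(1×54, 2×36, 3×27, …, 10×2, 11×1) = 81
prod[13] = max(1×81, 2×54, 3×36, …, 11×2, 12×1) = 108
prod[14] = max(1×108, 2×81, 3×54, …, 12×2, 13×1) = 162
prod[15] = max(1×162, 2×108, 3×81, …, 13×2, 14×1) = 243
prod[16] = max(1×243, 2×162, 3×108, …, 14×2, 15×1) = 324
prod[17] = max(1×324, 2×243, 3×162, …, 15×2, 16×1) = 486
One optimal split: 3 + 3 + 3 + 3 + 3 + 2; product 3×3×3×3×3×2 = 486.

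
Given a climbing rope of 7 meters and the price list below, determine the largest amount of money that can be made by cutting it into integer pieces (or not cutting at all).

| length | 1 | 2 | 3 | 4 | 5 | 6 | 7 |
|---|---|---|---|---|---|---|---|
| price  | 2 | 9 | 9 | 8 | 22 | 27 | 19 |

31

Let v[k] be the best obtainable value from length k. For each k, try every first piece i and keep the best of price[i] + v[k−i].
v[1] = 2
v[2] = 9
v[3] = 11  (first piece 1, then v[2]=9)
v[4] = 18  (first piece 2, then v[2]=9)
v[5] = 22
v[6] = 27  (first piece 2, then v[4]=18)
v[7] = 31  (first piece 2, then v[5]=22)
One optimal cutting: 5 + 2 → €22 + €9 = €31.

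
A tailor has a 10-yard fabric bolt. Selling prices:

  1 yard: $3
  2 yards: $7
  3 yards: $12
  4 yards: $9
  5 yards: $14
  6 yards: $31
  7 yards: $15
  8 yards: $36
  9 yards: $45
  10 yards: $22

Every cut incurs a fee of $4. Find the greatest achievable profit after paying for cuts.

Build v[k] bottom-up: v[k] = max over allowed piece i of (p[i] + v[k−i]) − 4 per cut.
v[1] = 3
v[2] = max(3+3-4, 7+0) = 7
v[3] = max(3+7-4, 7+3-4, 12+0) = 12
v[4] = max(3+12-4, 7+7-4, 12+3-4, 9+0) = 11
v[5] = max(3+11-4, 7+12-4, 12+7-4, 9+3-4, 14+0) = 15
v[6] = max(3+15-4, 7+11-4, 12+12-4, 9+7-4, 14+3-4, 31+0) = 31
v[7] = max(3+31-4, 7+15-4, 12+11-4, …, 31+3-4, 15+0) = 30
v[8] = max(3+30-4, 7+31-4, 12+15-4, …, 15+3-4, 36+0) = 36
v[9] = max(3+36-4, 7+30-4, 12+31-4, …, 36+3-4, 45+0) = 45
v[10] = max(3+45-4, 7+36-4, 12+30-4, …, 45+3-4, 22+0) = 44
One optimal plan: pieces 9 + 1 (1 cut) → $48 − $4 = $44.

44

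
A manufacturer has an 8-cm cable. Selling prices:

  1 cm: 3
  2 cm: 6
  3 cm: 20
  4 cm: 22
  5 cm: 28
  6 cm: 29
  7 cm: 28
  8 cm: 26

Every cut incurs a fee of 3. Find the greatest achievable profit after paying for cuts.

Consider every possible first cut. net[k] is the best of p[i]+net[k−i] over all sellable i≤k, charging 3 whenever i<k.
net[1] = 3
net[2] = max(3+3-3, 6+0) = 6
net[3] = max(3+6-3, 6+3-3, 20+0) = 20
net[4] = max(3+20-3, 6+6-3, 20+3-3, 22+0) = 22
net[5] = max(3+22-3, 6+20-3, 20+6-3, 22+3-3, 28+0) = 28
net[6] = max(3+28-3, 6+22-3, 20+20-3, 22+6-3, 28+3-3, 29+0) = 37
net[7] = max(3+37-3, 6+28-3, 20+22-3, …, 29+3-3, 28+0) = 39
net[8] = max(3+39-3, 6+37-3, 20+28-3, …, 28+3-3, 26+0) = 45
One optimal plan: pieces 5 + 3 (1 cut) → 48 − 3 = 45.

45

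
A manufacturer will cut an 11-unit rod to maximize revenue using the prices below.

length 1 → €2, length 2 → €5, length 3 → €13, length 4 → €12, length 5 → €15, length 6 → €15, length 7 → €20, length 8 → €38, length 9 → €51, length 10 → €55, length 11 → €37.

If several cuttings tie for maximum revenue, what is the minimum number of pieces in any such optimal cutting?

2

Consider every possible first cut. r[k] is the best of p[i]+r[k−i] over all sellable i≤k.
r[1] = 2
r[2] = 5
r[3] = 13
r[4] = 15  (first piece 1, then r[3]=13)
r[5] = 18  (first piece 2, then r[3]=13)
r[6] = 26  (first piece 3, then r[3]=13)
r[7] = 28  (first piece 1, then r[6]=26)
r[8] = 38
r[9] = 51
r[10] = 55
r[11] = 57  (first piece 1, then r[10]=55)
Maximum revenue is €57.
Now minimize piece count subject to staying optimal: for each k, pieces[k] = 1 + min over i with p[i]+r[k−i]=r[k] of pieces[k−i].
pieces[8] = 1
pieces[9] = 1
pieces[10] = 1
pieces[11] = 2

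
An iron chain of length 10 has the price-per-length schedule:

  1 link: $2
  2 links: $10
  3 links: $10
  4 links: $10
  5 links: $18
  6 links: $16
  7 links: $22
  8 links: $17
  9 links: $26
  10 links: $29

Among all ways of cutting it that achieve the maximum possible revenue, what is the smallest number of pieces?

5

Consider every possible first cut. r[k] is the best of p[i]+r[k−i] over all sellable i≤k.
r[1] = 2
r[2] = max(2+2, 10+0) = 10
r[3] = max(2+10, 10+2, 10+0) = 12
r[4] = max(2+12, 10+10, 10+2, 10+0) = 20
r[5] = max(2+20, 10+12, 10+10, 10+2, 18+0) = 22
r[6] = max(2+22, 10+20, 10+12, 10+10, 18+2, 16+0) = 30
r[7] = max(2+30, 10+22, 10+20, …, 16+2, 22+0) = 32
r[8] = max(2+32, 10+30, 10+22, …, 22+2, 17+0) = 40
r[9] = max(2+40, 10+32, 10+30, …, 17+2, 26+0) = 42
r[10] = max(2+42, 10+40, 10+32, …, 26+2, 29+0) = 50
Maximum revenue is $50.
Now minimize piece count subject to staying optimal: for each k, pieces[k] = 1 + min over i with p[i]+r[k−i]=r[k] of pieces[k−i].
pieces[7] = 4
pieces[8] = 4
pieces[9] = 5
pieces[10] = 5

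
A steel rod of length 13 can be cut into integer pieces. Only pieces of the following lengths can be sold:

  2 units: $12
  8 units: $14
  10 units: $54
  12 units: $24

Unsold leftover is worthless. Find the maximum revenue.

Build r[k] bottom-up: r[k] = max over allowed piece i of (p[i] + r[k−i]).
r[1] = 0
r[2] = 12
r[3] = 12
r[4] = 24  (first piece 2, then r[2]=12)
r[5] = 24
r[6] = 36  (first piece 2, then r[4]=24)
r[7] = 36
r[8] = 48  (first piece 2, then r[6]=36)
r[9] = 48
r[10] = 60  (first piece 2, then r[8]=48)
r[11] = 60
r[12] = 72  (first piece 2, then r[10]=60)
r[13] = 72
One optimal cutting: pieces 2 + 2 + 2 + 2 + 2 + 2 with 1 unit of scrap → $72.

72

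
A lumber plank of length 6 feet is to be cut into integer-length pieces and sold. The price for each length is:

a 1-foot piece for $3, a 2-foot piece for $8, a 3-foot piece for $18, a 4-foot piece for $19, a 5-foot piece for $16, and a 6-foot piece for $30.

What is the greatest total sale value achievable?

36

Build r[k] bottom-up: r[k] = max over allowed piece i of (p[i] + r[k−i]).
r[1] = 3
r[2] = 8
r[3] = 18
r[4] = 21  (first piece 1, then r[3]=18)
r[5] = 26  (first piece 2, then r[3]=18)
r[6] = 36  (first piece 3, then r[3]=18)
One optimal cutting: 3 + 3 → $18 + $18 = $36.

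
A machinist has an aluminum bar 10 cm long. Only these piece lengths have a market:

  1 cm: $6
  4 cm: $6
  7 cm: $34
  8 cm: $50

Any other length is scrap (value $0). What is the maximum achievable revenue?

62

Build f[k] bottom-up: f[k] = max over allowed piece i of (p[i] + f[k−i]).
f[1] = 6
f[2] = 12  (first piece 1, then f[1]=6)
f[3] = 18  (first piece 1, then f[2]=12)
f[4] = max(6+18, 6+0) = 24
f[5] = max(6+24, 6+6) = 30
f[6] = max(6+30, 6+12) = 36
f[7] = max(6+36, 6+18, 34+0) = 42
f[8] = max(6+42, 6+24, 34+6, 50+0) = 50
f[9] = max(6+50, 6+30, 34+12, 50+6) = 56
f[10] = max(6+56, 6+36, 34+18, 50+12) = 62
One optimal cutting: 8 + 1 + 1 → $62.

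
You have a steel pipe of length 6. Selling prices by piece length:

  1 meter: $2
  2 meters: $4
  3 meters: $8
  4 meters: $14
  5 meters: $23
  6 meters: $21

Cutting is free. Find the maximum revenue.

Build R[k] bottom-up: R[k] = max over allowed piece i of (p[i] + R[k−i]).
R[1] = 2
R[2] = 4  (first piece 1, then R[1]=2)
R[3] = 8
R[4] = 14
R[5] = 23
R[6] = 25  (first piece 1, then R[5]=23)
One optimal cutting: 5 + 1 → $23 + $2 = $25.

25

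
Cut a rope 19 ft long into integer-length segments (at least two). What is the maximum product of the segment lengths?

Let prod[k] be the best product for length k (with at least one cut). For each first piece i, the rest contributes max(k−i, prod[k−i]).
prod[2] = 1*max(1,0) = 1*1 = 1
prod[3] = 1*max(2,1) = 1*2 = 2
prod[4] = 2*max(2,1) = 2*2 = 4
prod[5] = 2*max(3,2) = 2*3 = 6
prod[6] = 3*max(3,2) = 3*3 = 9
prod[7] = 2*max(5,6) = 2*6 = 12
prod[8] = 2*max(6,9) = 2*9 = 18
prod[9] = 3*max(6,9) = 3*9 = 27
prod[10] = 2*max(8,18) = 2*18 = 36
prod[11] = 2*max(9,27) = 2*27 = 54
prod[12] = 3*max(9,27) = 3*27 = 81
prod[13] = 2*max(11,54) = 2*54 = 108
prod[14] = 2*max(12,81) = 2*81 = 162
prod[15] = 3*max(12,81) = 3*81 = 243
prod[16] = 2*max(14,162) = 2*162 = 324
prod[17] = 2*max(15,243) = 2*243 = 486
prod[18] = 3*max(15,243) = 3*243 = 729
prod[19] = 2*max(17,486) = 2*486 = 972
One optimal split: 3 + 3 + 3 + 3 + 3 + 2 + 2; product 3*3*3*3*3*2*2 = 972.

972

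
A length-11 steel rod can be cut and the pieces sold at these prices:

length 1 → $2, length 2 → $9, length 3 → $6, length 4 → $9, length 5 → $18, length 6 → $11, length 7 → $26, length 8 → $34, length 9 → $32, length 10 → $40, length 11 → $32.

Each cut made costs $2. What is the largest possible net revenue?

41

Consider every possible first cut. r[k] is the best of p[i]+r[k−i] over all sellable i≤k, charging 2 whenever i<k.
r[1] = 2
r[2] = 9
r[3] = 9  (first piece 1, then r[2]=9)
r[4] = 16  (first piece 2, then r[2]=9)
r[5] = 18
r[6] = 23  (first piece 2, then r[4]=16)
r[7] = 26
r[8] = 34
r[9] = 34  (first piece 1, then r[8]=34)
r[10] = 41  (first piece 2, then r[8]=34)
r[11] = 41  (first piece 1, then r[10]=41)
One optimal plan: pieces 8 + 2 + 1 (2 cuts) → $45 − $4 = $41.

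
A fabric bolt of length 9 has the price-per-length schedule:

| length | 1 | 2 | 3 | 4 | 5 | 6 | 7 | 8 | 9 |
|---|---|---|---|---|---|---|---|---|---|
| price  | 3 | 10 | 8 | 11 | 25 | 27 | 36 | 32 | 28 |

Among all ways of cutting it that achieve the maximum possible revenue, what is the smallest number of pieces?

2

Consider every possible first cut. r[k] is the best of p[i]+r[k−i] over all sellable i≤k.
r[1] = 3
r[2] = max(3+3, 10+0) = 10
r[3] = max(3+10, 10+3, 8+0) = 13
r[4] = max(3+13, 10+10, 8+3, 11+0) = 20
r[5] = max(3+20, 10+13, 8+10, 11+3, 25+0) = 25
r[6] = max(3+25, 10+20, 8+13, 11+10, 25+3, 27+0) = 30
r[7] = max(3+30, 10+25, 8+20, …, 27+3, 36+0) = 36
r[8] = max(3+36, 10+30, 8+25, …, 36+3, 32+0) = 40
r[9] = max(3+40, 10+36, 8+30, …, 32+3, 28+0) = 46
Maximum revenue is $46.
Now minimize piece count subject to staying optimal: for each k, pieces[k] = 1 + min over i with p[i]+r[k−i]=r[k] of pieces[k−i].
pieces[6] = 3
pieces[7] = 1
pieces[8] = 4
pieces[9] = 2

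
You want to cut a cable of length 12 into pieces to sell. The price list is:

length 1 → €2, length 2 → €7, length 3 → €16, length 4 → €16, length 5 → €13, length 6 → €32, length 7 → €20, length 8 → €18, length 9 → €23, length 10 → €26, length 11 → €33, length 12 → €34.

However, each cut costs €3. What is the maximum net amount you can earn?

Build r[k] bottom-up: r[k] = max over allowed piece i of (p[i] + r[k−i]) − 3 per cut.
r[1] = 2
r[2] = 7
r[3] = 16
r[4] = 16
r[5] = 20  (first piece 2, then r[3]=16)
r[6] = 32
r[7] = 31  (first piece 1, then r[6]=32)
r[8] = 36  (first piece 2, then r[6]=32)
r[9] = 45  (first piece 3, then r[6]=32)
r[10] = 45  (first piece 4, then r[6]=32)
r[11] = 49  (first piece 2, then r[9]=45)
r[12] = 61  (first piece 6, then r[6]=32)
One optimal plan: pieces 6 + 6 (1 cut) → €64 − €3 = €61.

61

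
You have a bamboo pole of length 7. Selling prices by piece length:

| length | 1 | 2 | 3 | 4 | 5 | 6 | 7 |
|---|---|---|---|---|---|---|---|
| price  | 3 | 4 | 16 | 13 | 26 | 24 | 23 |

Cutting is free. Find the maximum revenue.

35

Build v[k] bottom-up: v[k] = max over allowed piece i of (p[i] + v[k−i]).
v[1] = 3
v[2] = 6  (first piece 1, then v[1]=3)
v[3] = 16
v[4] = 19  (first piece 1, then v[3]=16)
v[5] = 26
v[6] = 32  (first piece 3, then v[3]=16)
v[7] = 35  (first piece 1, then v[6]=32)
One optimal cutting: 3 + 3 + 1 → $16 + $16 + $3 = $35.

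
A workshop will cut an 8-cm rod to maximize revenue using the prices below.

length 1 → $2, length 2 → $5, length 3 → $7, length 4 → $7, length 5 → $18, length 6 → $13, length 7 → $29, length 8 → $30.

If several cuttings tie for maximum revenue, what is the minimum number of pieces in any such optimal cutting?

Consider every possible first cut. r[k] is the best of p[i]+r[k−i] over all sellable i≤k.
r[1] = 2
r[2] = 5
r[3] = 7  (first piece 1, then r[2]=5)
r[4] = 10  (first piece 2, then r[2]=5)
r[5] = 18
r[6] = 20  (first piece 1, then r[5]=18)
r[7] = 29
r[8] = 31  (first piece 1, then r[7]=29)
Maximum revenue is $31.
Now minimize piece count subject to staying optimal: for each k, pieces[k] = 1 + min over i with p[i]+r[k−i]=r[k] of pieces[k−i].
pieces[5] = 1
pieces[6] = 2
pieces[7] = 1
pieces[8] = 2

2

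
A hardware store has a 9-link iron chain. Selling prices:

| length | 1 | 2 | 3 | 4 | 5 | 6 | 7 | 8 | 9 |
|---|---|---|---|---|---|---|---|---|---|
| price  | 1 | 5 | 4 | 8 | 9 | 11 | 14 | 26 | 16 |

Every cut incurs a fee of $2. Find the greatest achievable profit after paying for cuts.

25

Consider every possible first cut. net[k] is the best of p[i]+net[k−i] over all sellable i≤k, charging 2 whenever i<k.
net[1] = 1
net[2] = 5
net[3] = 4  (first piece 1, then net[2]=5)
net[4] = 8  (first piece 2, then net[2]=5)
net[5] = 9
net[6] = 11  (first piece 2, then net[4]=8)
net[7] = 14
net[8] = 26
net[9] = 25  (first piece 1, then net[8]=26)
One optimal plan: pieces 8 + 1 (1 cut) → $27 − $2 = $25.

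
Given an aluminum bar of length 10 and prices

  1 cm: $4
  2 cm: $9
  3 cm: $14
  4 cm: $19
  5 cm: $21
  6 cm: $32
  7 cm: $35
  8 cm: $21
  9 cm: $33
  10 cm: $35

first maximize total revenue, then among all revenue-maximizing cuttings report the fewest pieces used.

2

Let r[k] be the best obtainable value from length k. For each k, try every first piece i and keep the best of price[i] + r[k−i].
r[1] = 4
r[2] = max(4+4, 9+0) = 9
r[3] = max(4+9, 9+4, 14+0) = 14
r[4] = max(4+14, 9+9, 14+4, 19+0) = 19
r[5] = max(4+19, 9+14, 14+9, 19+4, 21+0) = 23
r[6] = max(4+23, 9+19, 14+14, 19+9, 21+4, 32+0) = 32
r[7] = max(4+32, 9+23, 14+19, …, 32+4, 35+0) = 36
r[8] = max(4+36, 9+32, 14+23, …, 35+4, 21+0) = 41
r[9] = max(4+41, 9+36, 14+32, …, 21+4, 33+0) = 46
r[10] = max(4+46, 9+41, 14+36, …, 33+4, 35+0) = 51
Maximum revenue is $51.
Now minimize piece count subject to staying optimal: for each k, pieces[k] = 1 + min over i with p[i]+r[k−i]=r[k] of pieces[k−i].
pieces[7] = 2
pieces[8] = 2
pieces[9] = 2
pieces[10] = 2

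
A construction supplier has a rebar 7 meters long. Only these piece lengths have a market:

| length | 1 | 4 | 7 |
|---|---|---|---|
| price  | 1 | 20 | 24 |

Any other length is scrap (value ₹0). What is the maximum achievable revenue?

24

Consider every possible first cut. best[k] is the best of p[i]+best[k−i] over all sellable i≤k.
best[1] = 1
best[2] = 2  (first piece 1, then best[1]=1)
best[3] = 3  (first piece 1, then best[2]=2)
best[4] = 20
best[5] = 21  (first piece 1, then best[4]=20)
best[6] = 22  (first piece 1, then best[5]=21)
best[7] = 24
One optimal cutting: 7 → ₹24.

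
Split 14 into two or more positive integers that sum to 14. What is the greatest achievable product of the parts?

Fill m[k] for k=2..14: at each k try every first piece i and multiply by the better of (k−i) uncut or m[k−i].
m[2] = 1·max(1,0) = 1·1 = 1
m[3] = 1·max(2,1) = 1·2 = 2
m[4] = 2·max(2,1) = 2·2 = 4
m[5] = 2·max(3,2) = 2·3 = 6
m[6] = 3·max(3,2) = 3·3 = 9
m[7] = 2·max(5,6) = 2·6 = 12
m[8] = 2·max(6,9) = 2·9 = 18
m[9] = 3·max(6,9) = 3·9 = 27
m[10] = 2·max(8,18) = 2·18 = 36
m[11] = 2·max(9,27) = 2·27 = 54
m[12] = 3·max(9,27) = 3·27 = 81
m[13] = 2·max(11,54) = 2·54 = 108
m[14] = 2·max(12,81) = 2·81 = 162
One optimal split: 3 + 3 + 3 + 3 + 2; product 3·3·3·3·2 = 162.

162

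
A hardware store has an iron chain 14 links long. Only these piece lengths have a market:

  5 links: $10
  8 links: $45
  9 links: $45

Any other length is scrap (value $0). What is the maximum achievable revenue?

Consider every possible first cut. best[k] is the best of p[i]+best[k−i] over all sellable i≤k.
best[1] = 0
best[2] = 0
best[3] = 0
best[4] = 0
best[5] = 10
best[6] = 10
best[7] = 10
best[8] = max(10+0, 45+0) = 45
best[9] = max(10+0, 45+0, 45+0) = 45
best[10] = max(10+10, 45+0, 45+0) = 45
best[11] = max(10+10, 45+0, 45+0) = 45
best[12] = max(10+10, 45+0, 45+0) = 45
best[13] = max(10+45, 45+10, 45+0) = 55
best[14] = max(10+45, 45+10, 45+10) = 55
One optimal cutting: pieces 8 + 5 with 1 link of scrap → $55.

55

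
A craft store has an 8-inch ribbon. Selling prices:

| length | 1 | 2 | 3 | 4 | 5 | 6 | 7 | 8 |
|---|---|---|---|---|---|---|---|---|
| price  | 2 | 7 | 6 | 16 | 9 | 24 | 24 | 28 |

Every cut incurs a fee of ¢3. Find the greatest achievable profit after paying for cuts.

Let v[k] be the best obtainable value from length k. For each k, try every first piece i and keep the best of price[i] + v[k−i] minus the 3 cut fee when i<k.
v[1] = 2
v[2] = max(2+2-3, 7+0) = 7
v[3] = max(2+7-3, 7+2-3, 6+0) = 6
v[4] = max(2+6-3, 7+7-3, 6+2-3, 16+0) = 16
v[5] = max(2+16-3, 7+6-3, 6+7-3, 16+2-3, 9+0) = 15
v[6] = max(2+15-3, 7+16-3, 6+6-3, 16+7-3, 9+2-3, 24+0) = 24
v[7] = max(2+24-3, 7+15-3, 6+16-3, …, 24+2-3, 24+0) = 24
v[8] = max(2+24-3, 7+24-3, 6+15-3, …, 24+2-3, 28+0) = 29
One optimal plan: pieces 4 + 4 (1 cut) → ¢32 − ¢3 = ¢29.

29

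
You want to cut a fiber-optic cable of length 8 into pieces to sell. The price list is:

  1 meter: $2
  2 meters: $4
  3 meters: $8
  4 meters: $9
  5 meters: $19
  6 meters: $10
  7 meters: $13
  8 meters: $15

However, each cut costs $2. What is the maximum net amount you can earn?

Let r[k] be the best obtainable value from length k. For each k, try every first piece i and keep the best of price[i] + r[k−i] minus the 2 cut fee when i<k.
r[1] = 2
r[2] = max(2+2-2, 4+0) = 4
r[3] = max(2+4-2, 4+2-2, 8+0) = 8
r[4] = max(2+8-2, 4+4-2, 8+2-2, 9+0) = 9
r[5] = max(2+9-2, 4+8-2, 8+4-2, 9+2-2, 19+0) = 19
r[6] = max(2+19-2, 4+9-2, 8+8-2, 9+4-2, 19+2-2, 10+0) = 19
r[7] = max(2+19-2, 4+19-2, 8+9-2, …, 10+2-2, 13+0) = 21
r[8] = max(2+21-2, 4+19-2, 8+19-2, …, 13+2-2, 15+0) = 25
One optimal plan: pieces 5 + 3 (1 cut) → $27 − $2 = $25.

25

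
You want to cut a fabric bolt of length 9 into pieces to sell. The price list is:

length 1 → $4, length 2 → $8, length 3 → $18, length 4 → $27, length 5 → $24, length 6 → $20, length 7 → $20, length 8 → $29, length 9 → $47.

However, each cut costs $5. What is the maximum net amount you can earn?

48

Let net[k] be the best obtainable value from length k. For each k, try every first piece i and keep the best of price[i] + net[k−i] minus the 5 cut fee when i<k.
net[1] = 4
net[2] = 8
net[3] = 18
net[4] = 27
net[5] = 26  (first piece 1, then net[4]=27)
net[6] = 31  (first piece 3, then net[3]=18)
net[7] = 40  (first piece 3, then net[4]=27)
net[8] = 49  (first piece 4, then net[4]=27)
net[9] = 48  (first piece 1, then net[8]=49)
One optimal plan: pieces 4 + 4 + 1 (2 cuts) → $58 − $10 = $48.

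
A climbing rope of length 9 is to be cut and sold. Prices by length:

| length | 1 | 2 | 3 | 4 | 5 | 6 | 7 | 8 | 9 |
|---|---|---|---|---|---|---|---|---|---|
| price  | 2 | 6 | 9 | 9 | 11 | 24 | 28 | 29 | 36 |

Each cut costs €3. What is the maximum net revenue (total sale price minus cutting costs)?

Consider every possible first cut. v[k] is the best of p[i]+v[k−i] over all sellable i≤k, charging 3 whenever i<k.
v[1] = 2
v[2] = max(2+2-3, 6+0) = 6
v[3] = max(2+6-3, 6+2-3, 9+0) = 9
v[4] = max(2+9-3, 6+6-3, 9+2-3, 9+0) = 9
v[5] = max(2+9-3, 6+9-3, 9+6-3, 9+2-3, 11+0) = 12
v[6] = max(2+12-3, 6+9-3, 9+9-3, 9+6-3, 11+2-3, 24+0) = 24
v[7] = max(2+24-3, 6+12-3, 9+9-3, …, 24+2-3, 28+0) = 28
v[8] = max(2+28-3, 6+24-3, 9+12-3, …, 28+2-3, 29+0) = 29
v[9] = max(2+29-3, 6+28-3, 9+24-3, …, 29+2-3, 36+0) = 36
Best is to make no cuts and sell whole for €36.

36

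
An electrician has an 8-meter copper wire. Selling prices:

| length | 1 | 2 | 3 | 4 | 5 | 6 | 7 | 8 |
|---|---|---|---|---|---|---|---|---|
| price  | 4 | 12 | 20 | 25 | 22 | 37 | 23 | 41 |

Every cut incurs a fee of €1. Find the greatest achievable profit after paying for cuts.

50

Consider every possible first cut. net[k] is the best of p[i]+net[k−i] over all sellable i≤k, charging 1 whenever i<k.
net[1] = 4
net[2] = max(4+4-1, 12+0) = 12
net[3] = max(4+12-1, 12+4-1, 20+0) = 20
net[4] = max(4+20-1, 12+12-1, 20+4-1, 25+0) = 25
net[5] = max(4+25-1, 12+20-1, 20+12-1, 25+4-1, 22+0) = 31
net[6] = max(4+31-1, 12+25-1, 20+20-1, 25+12-1, 22+4-1, 37+0) = 39
net[7] = max(4+39-1, 12+31-1, 20+25-1, …, 37+4-1, 23+0) = 44
net[8] = max(4+44-1, 12+39-1, 20+31-1, …, 23+4-1, 41+0) = 50
One optimal plan: pieces 3 + 3 + 2 (2 cuts) → €52 − €2 = €50.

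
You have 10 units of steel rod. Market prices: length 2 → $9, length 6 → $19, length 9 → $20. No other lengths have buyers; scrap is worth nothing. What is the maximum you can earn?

Consider every possible first cut. best[k] is the best of p[i]+best[k−i] over all sellable i≤k.
best[1] = 0
best[2] = 9
best[3] = 9
best[4] = 18  (first piece 2, then best[2]=9)
best[5] = 18
best[6] = max(9+18, 19+0) = 27
best[7] = max(9+18, 19+0) = 27
best[8] = max(9+27, 19+9) = 36
best[9] = max(9+27, 19+9, 20+0) = 36
best[10] = max(9+36, 19+18, 20+0) = 45
One optimal cutting: 2 + 2 + 2 + 2 + 2 → $45.

45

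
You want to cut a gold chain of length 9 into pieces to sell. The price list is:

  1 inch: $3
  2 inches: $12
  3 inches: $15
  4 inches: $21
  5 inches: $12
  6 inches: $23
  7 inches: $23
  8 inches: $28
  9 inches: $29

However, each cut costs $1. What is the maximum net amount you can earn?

Build v[k] bottom-up: v[k] = max over allowed piece i of (p[i] + v[k−i]) − 1 per cut.
v[1] = 3
v[2] = 12
v[3] = 15
v[4] = 23  (first piece 2, then v[2]=12)
v[5] = 26  (first piece 2, then v[3]=15)
v[6] = 34  (first piece 2, then v[4]=23)
v[7] = 37  (first piece 2, then v[5]=26)
v[8] = 45  (first piece 2, then v[6]=34)
v[9] = 48  (first piece 2, then v[7]=37)
One optimal plan: pieces 3 + 2 + 2 + 2 (3 cuts) → $51 − $3 = $48.

48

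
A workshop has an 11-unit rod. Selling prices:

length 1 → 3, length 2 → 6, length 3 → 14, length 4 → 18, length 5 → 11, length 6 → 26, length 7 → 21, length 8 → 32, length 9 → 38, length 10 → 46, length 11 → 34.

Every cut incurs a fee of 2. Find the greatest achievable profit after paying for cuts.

47

Consider every possible first cut. r[k] is the best of p[i]+r[k−i] over all sellable i≤k, charging 2 whenever i<k.
r[1] = 3
r[2] = 6
r[3] = 14
r[4] = 18
r[5] = 19  (first piece 1, then r[4]=18)
r[6] = 26  (first piece 3, then r[3]=14)
r[7] = 30  (first piece 3, then r[4]=18)
r[8] = 34  (first piece 4, then r[4]=18)
r[9] = 38  (first piece 3, then r[6]=26)
r[10] = 46
r[11] = 47  (first piece 1, then r[10]=46)
One optimal plan: pieces 10 + 1 (1 cut) → 49 − 2 = 47.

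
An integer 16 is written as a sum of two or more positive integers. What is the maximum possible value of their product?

Define g[k] = max over 1≤i<k of i · max(k−i, g[k−i]); the inner max lets the remainder stay uncut if that's better.
g[2] = 1*max(1,0) = 1*1 = 1
g[3] = 1*max(2,1) = 1*2 = 2
g[4] = 2*max(2,1) = 2*2 = 4
g[5] = 2*max(3,2) = 2*3 = 6
g[6] = 3*max(3,2) = 3*3 = 9
g[7] = 2*max(5,6) = 2*6 = 12
g[8] = 2*max(6,9) = 2*9 = 18
g[9] = 3*max(6,9) = 3*9 = 27
g[10] = 2*max(8,18) = 2*18 = 36
g[11] = 2*max(9,27) = 2*27 = 54
g[12] = 3*max(9,27) = 3*27 = 81
g[13] = 2*max(11,54) = 2*54 = 108
g[14] = 2*max(12,81) = 2*81 = 162
g[15] = 3*max(12,81) = 3*81 = 243
g[16] = 2*max(14,162) = 2*162 = 324
One optimal split: 3 + 3 + 3 + 3 + 2 + 2; product 3*3*3*3*2*2 = 324.

324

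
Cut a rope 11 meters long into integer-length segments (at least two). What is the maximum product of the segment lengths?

54

Let m[k] be the best product for length k (with at least one cut). For each first piece i, the rest contributes max(k−i, m[k−i]).
m[2] = 1·max(1,0) = 1·1 = 1
m[3] = 1·max(2,1) = 1·2 = 2
m[4] = 2·max(2,1) = 2·2 = 4
m[5] = 2·max(3,2) = 2·3 = 6
m[6] = 3·max(3,2) = 3·3 = 9
m[7] = 2·max(5,6) = 2·6 = 12
m[8] = 2·max(6,9) = 2·9 = 18
m[9] = 3·max(6,9) = 3·9 = 27
m[10] = 2·max(8,18) = 2·18 = 36
m[11] = 2·max(9,27) = 2·27 = 54
One optimal split: 3 + 3 + 3 + 2; product 3·3·3·2 = 54.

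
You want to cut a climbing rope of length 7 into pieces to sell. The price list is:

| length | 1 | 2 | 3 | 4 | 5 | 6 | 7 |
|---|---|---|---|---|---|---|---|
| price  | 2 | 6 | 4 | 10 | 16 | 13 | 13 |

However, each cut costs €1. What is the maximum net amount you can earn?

Let net[k] be the best obtainable value from length k. For each k, try every first piece i and keep the best of price[i] + net[k−i] minus the 1 cut fee when i<k.
net[1] = 2
net[2] = 6
net[3] = 7  (first piece 1, then net[2]=6)
net[4] = 11  (first piece 2, then net[2]=6)
net[5] = 16
net[6] = 17  (first piece 1, then net[5]=16)
net[7] = 21  (first piece 2, then net[5]=16)
One optimal plan: pieces 5 + 2 (1 cut) → €22 − €1 = €21.

21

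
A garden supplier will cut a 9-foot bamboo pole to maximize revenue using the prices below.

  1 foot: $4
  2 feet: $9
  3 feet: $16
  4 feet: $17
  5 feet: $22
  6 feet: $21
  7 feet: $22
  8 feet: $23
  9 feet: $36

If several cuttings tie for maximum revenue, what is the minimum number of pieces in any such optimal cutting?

3

Consider every possible first cut. r[k] is the best of p[i]+r[k−i] over all sellable i≤k.
r[1] = 4
r[2] = max(4+4, 9+0) = 9
r[3] = max(4+9, 9+4, 16+0) = 16
r[4] = max(4+16, 9+9, 16+4, 17+0) = 20
r[5] = max(4+20, 9+16, 16+9, 17+4, 22+0) = 25
r[6] = max(4+25, 9+20, 16+16, 17+9, 22+4, 21+0) = 32
r[7] = max(4+32, 9+25, 16+20, …, 21+4, 22+0) = 36
r[8] = max(4+36, 9+32, 16+25, …, 22+4, 23+0) = 41
r[9] = max(4+41, 9+36, 16+32, …, 23+4, 36+0) = 48
Maximum revenue is $48.
Now minimize piece count subject to staying optimal: for each k, pieces[k] = 1 + min over i with p[i]+r[k−i]=r[k] of pieces[k−i].
pieces[6] = 2
pieces[7] = 3
pieces[8] = 3
pieces[9] = 3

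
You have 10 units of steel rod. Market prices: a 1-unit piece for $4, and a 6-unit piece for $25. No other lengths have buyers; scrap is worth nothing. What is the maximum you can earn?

Let best[k] be the best obtainable value from length k. For each k, try every first piece i and keep the best of price[i] + best[k−i].
best[1] = 4
best[2] = 8  (first piece 1, then best[1]=4)
best[3] = 12  (first piece 1, then best[2]=8)
best[4] = 16  (first piece 1, then best[3]=12)
best[5] = 20  (first piece 1, then best[4]=16)
best[6] = 25
best[7] = 29  (first piece 1, then best[6]=25)
best[8] = 33  (first piece 1, then best[7]=29)
best[9] = 37  (first piece 1, then best[8]=33)
best[10] = 41  (first piece 1, then best[9]=37)
One optimal cutting: 6 + 1 + 1 + 1 + 1 → $41.

41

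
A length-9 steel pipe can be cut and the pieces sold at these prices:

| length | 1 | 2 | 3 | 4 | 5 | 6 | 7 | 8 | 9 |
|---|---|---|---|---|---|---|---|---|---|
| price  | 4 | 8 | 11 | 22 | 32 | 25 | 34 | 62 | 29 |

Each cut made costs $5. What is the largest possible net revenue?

61

Build r[k] bottom-up: r[k] = max over allowed piece i of (p[i] + r[k−i]) − 5 per cut.
r[1] = 4
r[2] = 8
r[3] = 11
r[4] = 22
r[5] = 32
r[6] = 31  (first piece 1, then r[5]=32)
r[7] = 35  (first piece 2, then r[5]=32)
r[8] = 62
r[9] = 61  (first piece 1, then r[8]=62)
One optimal plan: pieces 8 + 1 (1 cut) → $66 − $5 = $61.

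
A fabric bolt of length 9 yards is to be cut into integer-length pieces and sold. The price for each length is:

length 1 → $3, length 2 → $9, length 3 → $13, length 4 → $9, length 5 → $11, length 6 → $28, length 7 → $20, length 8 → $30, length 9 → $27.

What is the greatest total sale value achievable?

41

Consider every possible first cut. r[k] is the best of p[i]+r[k−i] over all sellable i≤k.
r[1] = 3
r[2] = 9
r[3] = 13
r[4] = 18  (first piece 2, then r[2]=9)
r[5] = 22  (first piece 2, then r[3]=13)
r[6] = 28
r[7] = 31  (first piece 1, then r[6]=28)
r[8] = 37  (first piece 2, then r[6]=28)
r[9] = 41  (first piece 3, then r[6]=28)
One optimal cutting: 6 + 3 → $28 + $13 = $41.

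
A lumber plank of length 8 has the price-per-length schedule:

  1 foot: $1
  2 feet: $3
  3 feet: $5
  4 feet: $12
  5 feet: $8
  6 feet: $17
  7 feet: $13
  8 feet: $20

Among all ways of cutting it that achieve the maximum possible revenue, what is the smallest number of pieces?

2

Consider every possible first cut. r[k] is the best of p[i]+r[k−i] over all sellable i≤k.
r[1] = 1
r[2] = max(1+1, 3+0) = 3
r[3] = max(1+3, 3+1, 5+0) = 5
r[4] = max(1+5, 3+3, 5+1, 12+0) = 12
r[5] = max(1+12, 3+5, 5+3, 12+1, 8+0) = 13
r[6] = max(1+13, 3+12, 5+5, 12+3, 8+1, 17+0) = 17
r[7] = max(1+17, 3+13, 5+12, …, 17+1, 13+0) = 18
r[8] = max(1+18, 3+17, 5+13, …, 13+1, 20+0) = 24
Maximum revenue is $24.
Now minimize piece count subject to staying optimal: for each k, pieces[k] = 1 + min over i with p[i]+r[k−i]=r[k] of pieces[k−i].
pieces[5] = 2
pieces[6] = 1
pieces[7] = 2
pieces[8] = 2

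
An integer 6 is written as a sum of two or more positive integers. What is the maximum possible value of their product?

Fill P[k] for k=2..6: at each k try every first piece i and multiply by the better of (k−i) uncut or P[k−i].
P[2] = 1×max(1,0) = 1×1 = 1
P[3] = 1×max(2,1) = 1×2 = 2
P[4] = 2×max(2,1) = 2×2 = 4
P[5] = 2×max(3,2) = 2×3 = 6
P[6] = 3×max(3,2) = 3×3 = 9
One optimal split: 3 + 3; product 3×3 = 9.

9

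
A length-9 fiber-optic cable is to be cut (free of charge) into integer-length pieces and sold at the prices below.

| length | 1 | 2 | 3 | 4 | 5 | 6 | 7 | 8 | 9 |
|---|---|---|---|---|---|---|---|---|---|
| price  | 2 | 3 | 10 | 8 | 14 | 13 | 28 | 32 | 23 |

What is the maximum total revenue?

34

Build v[k] bottom-up: v[k] = max over allowed piece i of (p[i] + v[k−i]).
v[1] = 2
v[2] = max(2+2, 3+0) = 4
v[3] = max(2+4, 3+2, 10+0) = 10
v[4] = max(2+10, 3+4, 10+2, 8+0) = 12
v[5] = max(2+12, 3+10, 10+4, 8+2, 14+0) = 14
v[6] = max(2+14, 3+12, 10+10, 8+4, 14+2, 13+0) = 20
v[7] = max(2+20, 3+14, 10+12, …, 13+2, 28+0) = 28
v[8] = max(2+28, 3+20, 10+14, …, 28+2, 32+0) = 32
v[9] = max(2+32, 3+28, 10+20, …, 32+2, 23+0) = 34
One optimal cutting: 8 + 1 → $32 + $2 = $34.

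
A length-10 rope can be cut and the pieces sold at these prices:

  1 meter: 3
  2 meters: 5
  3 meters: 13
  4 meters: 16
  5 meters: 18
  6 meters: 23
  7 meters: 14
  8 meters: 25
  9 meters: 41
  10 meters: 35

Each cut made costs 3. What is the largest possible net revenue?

41

Build net[k] bottom-up: net[k] = max over allowed piece i of (p[i] + net[k−i]) − 3 per cut.
net[1] = 3
net[2] = 5
net[3] = 13
net[4] = 16
net[5] = 18
net[6] = 23  (first piece 3, then net[3]=13)
net[7] = 26  (first piece 3, then net[4]=16)
net[8] = 29  (first piece 4, then net[4]=16)
net[9] = 41
net[10] = 41  (first piece 1, then net[9]=41)
One optimal plan: pieces 9 + 1 (1 cut) → 44 − 3 = 41.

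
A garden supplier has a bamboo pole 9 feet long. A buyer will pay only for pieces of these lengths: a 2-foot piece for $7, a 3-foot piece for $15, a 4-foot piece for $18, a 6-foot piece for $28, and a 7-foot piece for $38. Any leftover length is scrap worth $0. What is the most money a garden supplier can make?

Consider every possible first cut. best[k] is the best of p[i]+best[k−i] over all sellable i≤k.
best[1] = 0
best[2] = 7
best[3] = max(7+0, 15+0) = 15
best[4] = max(7+7, 15+0, 18+0) = 18
best[5] = max(7+15, 15+7, 18+0) = 22
best[6] = max(7+18, 15+15, 18+7, 28+0) = 30
best[7] = max(7+22, 15+18, 18+15, 28+0, 38+0) = 38
best[8] = max(7+30, 15+22, 18+18, 28+7, 38+0) = 38
best[9] = max(7+38, 15+30, 18+22, 28+15, 38+7) = 45
One optimal cutting: 7 + 2 → $45.

45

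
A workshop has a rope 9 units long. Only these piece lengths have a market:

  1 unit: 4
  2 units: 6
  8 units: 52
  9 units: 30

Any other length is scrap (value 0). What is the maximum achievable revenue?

Consider every possible first cut. r[k] is the best of p[i]+r[k−i] over all sellable i≤k.
r[1] = 4
r[2] = max(4+4, 6+0) = 8
r[3] = max(4+8, 6+4) = 12
r[4] = max(4+12, 6+8) = 16
r[5] = max(4+16, 6+12) = 20
r[6] = max(4+20, 6+16) = 24
r[7] = max(4+24, 6+20) = 28
r[8] = max(4+28, 6+24, 52+0) = 52
r[9] = max(4+52, 6+28, 52+4, 30+0) = 56
One optimal cutting: 8 + 1 → 56.

56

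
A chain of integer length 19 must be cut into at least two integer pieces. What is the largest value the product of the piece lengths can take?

972

Fill P[k] for k=2..19: at each k try every first piece i and multiply by the better of (k−i) uncut or P[k−i].
P[2] = 1*max(1,0) = 1*1 = 1
P[3] = 1*max(2,1) = 1*2 = 2
P[4] = 2*max(2,1) = 2*2 = 4
P[5] = 2*max(3,2) = 2*3 = 6
P[6] = 3*max(3,2) = 3*3 = 9
P[7] = 2*max(5,6) = 2*6 = 12
P[8] = 2*max(6,9) = 2*9 = 18
P[9] = 3*max(6,9) = 3*9 = 27
P[10] = 2*max(8,18) = 2*18 = 36
P[11] = 2*max(9,27) = 2*27 = 54
P[12] = 3*max(9,27) = 3*27 = 81
P[13] = 2*max(11,54) = 2*54 = 108
P[14] = 2*max(12,81) = 2*81 = 162
P[15] = 3*max(12,81) = 3*81 = 243
P[16] = 2*max(14,162) = 2*162 = 324
P[17] = 2*max(15,243) = 2*243 = 486
P[18] = 3*max(15,243) = 3*243 = 729
P[19] = 2*max(17,486) = 2*486 = 972
One optimal split: 3 + 3 + 3 + 3 + 3 + 2 + 2; product 3*3*3*3*3*2*2 = 972.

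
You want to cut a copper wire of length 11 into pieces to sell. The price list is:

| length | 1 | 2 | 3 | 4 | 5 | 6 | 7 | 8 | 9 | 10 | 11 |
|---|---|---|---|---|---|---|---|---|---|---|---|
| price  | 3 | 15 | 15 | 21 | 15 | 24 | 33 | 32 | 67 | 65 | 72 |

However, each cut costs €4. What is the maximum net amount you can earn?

78

Consider every possible first cut. v[k] is the best of p[i]+v[k−i] over all sellable i≤k, charging 4 whenever i<k.
v[1] = 3
v[2] = 15
v[3] = 15
v[4] = 26  (first piece 2, then v[2]=15)
v[5] = 26  (first piece 2, then v[3]=15)
v[6] = 37  (first piece 2, then v[4]=26)
v[7] = 37  (first piece 2, then v[5]=26)
v[8] = 48  (first piece 2, then v[6]=37)
v[9] = 67
v[10] = 66  (first piece 1, then v[9]=67)
v[11] = 78  (first piece 2, then v[9]=67)
One optimal plan: pieces 9 + 2 (1 cut) → €82 − €4 = €78.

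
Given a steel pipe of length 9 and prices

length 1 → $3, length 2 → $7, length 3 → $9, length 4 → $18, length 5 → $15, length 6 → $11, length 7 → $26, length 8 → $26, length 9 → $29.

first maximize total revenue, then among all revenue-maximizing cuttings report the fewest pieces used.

Let r[k] be the best obtainable value from length k. For each k, try every first piece i and keep the best of price[i] + r[k−i].
r[1] = 3
r[2] = max(3+3, 7+0) = 7
r[3] = max(3+7, 7+3, 9+0) = 10
r[4] = max(3+10, 7+7, 9+3, 18+0) = 18
r[5] = max(3+18, 7+10, 9+7, 18+3, 15+0) = 21
r[6] = max(3+21, 7+18, 9+10, 18+7, 15+3, 11+0) = 25
r[7] = max(3+25, 7+21, 9+18, …, 11+3, 26+0) = 28
r[8] = max(3+28, 7+25, 9+21, …, 26+3, 26+0) = 36
r[9] = max(3+36, 7+28, 9+25, …, 26+3, 29+0) = 39
Maximum revenue is $39.
Now minimize piece count subject to staying optimal: for each k, pieces[k] = 1 + min over i with p[i]+r[k−i]=r[k] of pieces[k−i].
pieces[6] = 2
pieces[7] = 3
pieces[8] = 2
pieces[9] = 3

3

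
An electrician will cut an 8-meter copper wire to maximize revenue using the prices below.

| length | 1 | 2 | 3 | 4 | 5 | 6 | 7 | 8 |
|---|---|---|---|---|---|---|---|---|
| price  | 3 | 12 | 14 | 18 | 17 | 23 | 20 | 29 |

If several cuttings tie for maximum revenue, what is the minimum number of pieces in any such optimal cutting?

4

Let r[k] be the best obtainable value from length k. For each k, try every first piece i and keep the best of price[i] + r[k−i].
r[1] = 3
r[2] = 12
r[3] = 15  (first piece 1, then r[2]=12)
r[4] = 24  (first piece 2, then r[2]=12)
r[5] = 27  (first piece 1, then r[4]=24)
r[6] = 36  (first piece 2, then r[4]=24)
r[7] = 39  (first piece 1, then r[6]=36)
r[8] = 48  (first piece 2, then r[6]=36)
Maximum revenue is €48.
Now minimize piece count subject to staying optimal: for each k, pieces[k] = 1 + min over i with p[i]+r[k−i]=r[k] of pieces[k−i].
pieces[5] = 3
pieces[6] = 3
pieces[7] = 4
pieces[8] = 4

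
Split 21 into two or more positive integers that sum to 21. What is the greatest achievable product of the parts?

Define prod[k] = max over 1≤i<k of i · max(k−i, prod[k−i]); the inner max lets the remainder stay uncut if that's better.
prod[2] = 1*max(1,0) = 1*1 = 1
prod[3] = max(1*2, 2*1) = 2
prod[4] = max(1*3, 2*2, 3*1) = 4
prod[5] = max(1*4, 2*3, 3*2, 4*1) = 6
prod[6] = max(1*6, 2*4, 3*3, 4*2, 5*1) = 9
prod[7] = max(1*9, 2*6, 3*4, 4*3, 5*2, 6*1) = 12
prod[8] = max(1*12, 2*9, 3*6, …, 6*2, 7*1) = 18
prod[9] = max(1*18, 2*12, 3*9, …, 7*2, 8*1) = 27
prod[10] = max(1*27, 2*18, 3*12, …, 8*2, 9*1) = 36
prod[11] = max(1*36, 2*27, 3*18, …, 9*2, 10*1) = 54
prod[12] = max(1*54, 2*36, 3*27, …, 10*2, 11*1) = 81
prod[13] = max(1*81, 2*54, 3*36, …, 11*2, 12*1) = 108
prod[14] = max(1*108, 2*81, 3*54, …, 12*2, 13*1) = 162
prod[15] = max(1*162, 2*108, 3*81, …, 13*2, 14*1) = 243
prod[16] = max(1*243, 2*162, 3*108, …, 14*2, 15*1) = 324
prod[17] = max(1*324, 2*243, 3*162, …, 15*2, 16*1) = 486
prod[18] = max(1*486, 2*324, 3*243, …, 16*2, 17*1) = 729
prod[19] = max(1*729, 2*486, 3*324, …, 17*2, 18*1) = 972
prod[20] = max(1*972, 2*729, 3*486, …, 18*2, 19*1) = 1458
prod[21] = max(1*1458, 2*972, 3*729, …, 19*2, 20*1) = 2187
One optimal split: 3 + 3 + 3 + 3 + 3 + 3 + 3; product 3*3*3*3*3*3*3 = 2187.

2187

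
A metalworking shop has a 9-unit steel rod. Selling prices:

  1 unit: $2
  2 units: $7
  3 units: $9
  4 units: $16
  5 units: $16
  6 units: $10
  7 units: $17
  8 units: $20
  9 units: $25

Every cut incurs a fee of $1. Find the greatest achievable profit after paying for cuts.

32

Consider every possible first cut. v[k] is the best of p[i]+v[k−i] over all sellable i≤k, charging 1 whenever i<k.
v[1] = 2
v[2] = max(2+2-1, 7+0) = 7
v[3] = max(2+7-1, 7+2-1, 9+0) = 9
v[4] = max(2+9-1, 7+7-1, 9+2-1, 16+0) = 16
v[5] = max(2+16-1, 7+9-1, 9+7-1, 16+2-1, 16+0) = 17
v[6] = max(2+17-1, 7+16-1, 9+9-1, 16+7-1, 16+2-1, 10+0) = 22
v[7] = max(2+22-1, 7+17-1, 9+16-1, …, 10+2-1, 17+0) = 24
v[8] = max(2+24-1, 7+22-1, 9+17-1, …, 17+2-1, 20+0) = 31
v[9] = max(2+31-1, 7+24-1, 9+22-1, …, 20+2-1, 25+0) = 32
One optimal plan: pieces 4 + 4 + 1 (2 cuts) → $34 − $2 = $32.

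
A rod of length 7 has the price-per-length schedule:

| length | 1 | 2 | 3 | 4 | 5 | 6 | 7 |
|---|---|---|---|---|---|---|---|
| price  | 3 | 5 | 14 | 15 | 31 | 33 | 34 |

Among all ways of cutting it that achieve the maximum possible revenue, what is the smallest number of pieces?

Let r[k] be the best obtainable value from length k. For each k, try every first piece i and keep the best of price[i] + r[k−i].
r[1] = 3
r[2] = 6  (first piece 1, then r[1]=3)
r[3] = 14
r[4] = 17  (first piece 1, then r[3]=14)
r[5] = 31
r[6] = 34  (first piece 1, then r[5]=31)
r[7] = 37  (first piece 1, then r[6]=34)
Maximum revenue is €37.
Now minimize piece count subject to staying optimal: for each k, pieces[k] = 1 + min over i with p[i]+r[k−i]=r[k] of pieces[k−i].
pieces[4] = 2
pieces[5] = 1
pieces[6] = 2
pieces[7] = 3

3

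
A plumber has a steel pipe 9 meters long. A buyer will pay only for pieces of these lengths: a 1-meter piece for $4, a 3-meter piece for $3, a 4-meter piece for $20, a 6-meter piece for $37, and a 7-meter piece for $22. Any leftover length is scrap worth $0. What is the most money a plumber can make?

49

Let best[k] be the best obtainable value from length k. For each k, try every first piece i and keep the best of price[i] + best[k−i].
best[1] = 4
best[2] = 8  (first piece 1, then best[1]=4)
best[3] = max(4+8, 3+0) = 12
best[4] = max(4+12, 3+4, 20+0) = 20
best[5] = max(4+20, 3+8, 20+4) = 24
best[6] = max(4+24, 3+12, 20+8, 37+0) = 37
best[7] = max(4+37, 3+20, 20+12, 37+4, 22+0) = 41
best[8] = max(4+41, 3+24, 20+20, 37+8, 22+4) = 45
best[9] = max(4+45, 3+37, 20+24, 37+12, 22+8) = 49
One optimal cutting: 6 + 1 + 1 + 1 → $49.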